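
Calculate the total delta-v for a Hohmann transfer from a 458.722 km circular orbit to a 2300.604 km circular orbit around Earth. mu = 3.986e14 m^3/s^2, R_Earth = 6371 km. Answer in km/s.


r1 = 6829.7220 km = 6.829722e+06 m
r2 = 8671.6040 km = 8.671604e+06 m
dv1 = sqrt(mu/r1)*(sqrt(2*r2/(r1+r2)) - 1) = 441.1323 m/s
dv2 = sqrt(mu/r2)*(1 - sqrt(2*r1/(r1+r2))) = 415.5265 m/s
total dv = |dv1| + |dv2| = 441.1323 + 415.5265 = 856.6588 m/s = 0.8566588 km/s

0.8567 km/s


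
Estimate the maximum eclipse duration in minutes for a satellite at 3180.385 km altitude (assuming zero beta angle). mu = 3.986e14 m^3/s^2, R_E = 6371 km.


r = 9551.3850 km
T = 154.8316 min
Eclipse fraction = arcsin(R_E/r)/pi = arcsin(6371.0000/9551.3850)/pi
= arcsin(0.6670237)/pi = 0.232432
Eclipse duration = 0.232432 * 154.8316 = 35.9878 min

35.9878 minutes


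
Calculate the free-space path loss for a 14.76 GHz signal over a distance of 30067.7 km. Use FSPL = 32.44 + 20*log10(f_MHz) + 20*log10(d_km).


f = 14.76 GHz = 14760.0000 MHz
d = 30067.7 km
FSPL = 32.44 + 20*log10(14760.0000) + 20*log10(30067.7)
FSPL = 32.44 + 83.3817 + 89.5620
FSPL = 205.3837 dB

205.3837 dB


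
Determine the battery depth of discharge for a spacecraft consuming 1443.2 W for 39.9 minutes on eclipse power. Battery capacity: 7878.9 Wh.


E_used = P * t / 60 = 1443.2 * 39.9 / 60 = 959.7280 Wh
DOD = E_used / E_total * 100 = 959.7280 / 7878.9 * 100
DOD = 12.1810 %

12.1810 %


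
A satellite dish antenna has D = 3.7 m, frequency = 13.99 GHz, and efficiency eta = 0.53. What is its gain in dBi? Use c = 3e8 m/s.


lambda = c/f = 3e8 / 1.399e+10 = 0.02144389 m
G = eta*(pi*D/lambda)^2 = 0.53*(pi*3.7/0.02144389)^2
G = 155729.8921 (linear)
G = 10*log10(155729.8921) = 51.9237 dBi

51.9237 dBi


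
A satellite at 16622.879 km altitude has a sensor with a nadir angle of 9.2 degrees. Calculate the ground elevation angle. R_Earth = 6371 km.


r = R_E + alt = 22993.8790 km
Law of sines in the satellite / Earth-center / ground-point triangle:
  sin(nadir)/R_E = sin(90 + el)/r  =>  cos(el) = (r/R_E)*sin(nadir)
cos(el) = (22993.8790 / 6371.0000) * sin(9.2 deg) = 0.5770348
el = arccos(0.5770348) = 54.7577 deg
(Earth-central angle = 90 - nadir - el = 26.0423 deg)

54.7577 degrees


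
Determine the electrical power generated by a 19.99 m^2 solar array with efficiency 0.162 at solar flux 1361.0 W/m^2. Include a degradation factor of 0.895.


P = area * eta * S * degradation
P = 19.99 * 0.162 * 1361.0 * 0.895
P = 3944.6545 W

3944.6545 W


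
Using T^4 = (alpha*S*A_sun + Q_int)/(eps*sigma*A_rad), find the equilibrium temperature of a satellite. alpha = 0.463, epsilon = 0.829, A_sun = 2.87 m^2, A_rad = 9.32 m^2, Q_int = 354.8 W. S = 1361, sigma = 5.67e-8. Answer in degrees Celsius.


Numerator = alpha*S*A_sun + Q_int = 0.463*1361*2.87 + 354.8 = 2163.3104 W
Denominator = eps*sigma*A_rad = 0.829*5.67e-8*9.32 = 4.3808008e-07 W/K^4
T^4 = 4.9381621e+09 K^4
T = 265.0888 K = -8.0612 C

-8.0612 degrees Celsius


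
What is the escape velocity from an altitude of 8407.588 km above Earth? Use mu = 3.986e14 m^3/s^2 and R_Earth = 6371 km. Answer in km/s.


r = 6371.0 + 8407.588 = 14778.5880 km = 1.4778588e+07 m
v_esc = sqrt(2*mu/r) = sqrt(2*3.986e14 / 1.4778588e+07)
v_esc = 7344.5835 m/s = 7.3446 km/s

7.3446 km/s


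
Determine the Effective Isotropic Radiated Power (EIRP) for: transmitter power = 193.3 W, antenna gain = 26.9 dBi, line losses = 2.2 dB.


Pt = 193.3 W = 22.8623 dBW
EIRP = Pt_dBW + Gt - losses = 22.8623 + 26.9 - 2.2 = 47.5623 dBW

47.5623 dBW


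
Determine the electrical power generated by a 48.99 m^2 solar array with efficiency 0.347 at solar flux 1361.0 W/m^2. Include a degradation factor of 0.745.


P = area * eta * S * degradation
P = 48.99 * 0.347 * 1361.0 * 0.745
P = 17236.5884 W

17236.5884 W


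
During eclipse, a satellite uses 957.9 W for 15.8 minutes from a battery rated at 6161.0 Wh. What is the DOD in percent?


E_used = P * t / 60 = 957.9 * 15.8 / 60 = 252.2470 Wh
DOD = E_used / E_total * 100 = 252.2470 / 6161.0 * 100
DOD = 4.0943 %

4.0943 %


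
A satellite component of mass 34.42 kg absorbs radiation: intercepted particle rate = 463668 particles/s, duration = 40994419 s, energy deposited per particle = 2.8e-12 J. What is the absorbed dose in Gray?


Total energy deposited = rate * time * E_per
  = 463668 * 40994419 * 2.8e-12 = 53.2218 J
Dose = E_total / mass = 53.2218 / 34.42
Dose = 1.5462 Gy

1.5462 Gy


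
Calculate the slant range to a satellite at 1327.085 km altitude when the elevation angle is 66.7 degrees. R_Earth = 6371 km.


h = 1327.085 km, el = 66.7 deg
d = -R_E*sin(el) + sqrt((R_E*sin(el))^2 + 2*R_E*h + h^2)
d = -6371.0000*sin(1.1641) + sqrt((6371.0000*0.9184464)^2 + 2*6371.0000*1327.085 + 1327.085^2)
d = 1422.5048 km

1422.5048 km


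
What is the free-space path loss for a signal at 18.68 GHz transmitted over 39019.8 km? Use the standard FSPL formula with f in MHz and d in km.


f = 18.68 GHz = 18680.0000 MHz
d = 39019.8 km
FSPL = 32.44 + 20*log10(18680.0000) + 20*log10(39019.8)
FSPL = 32.44 + 85.4275 + 91.8257
FSPL = 209.6932 dB

209.6932 dB


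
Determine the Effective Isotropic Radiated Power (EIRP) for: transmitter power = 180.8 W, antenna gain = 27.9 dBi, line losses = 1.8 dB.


Pt = 180.8 W = 22.5720 dBW
EIRP = Pt_dBW + Gt - losses = 22.5720 + 27.9 - 1.8 = 48.6720 dBW

48.6720 dBW


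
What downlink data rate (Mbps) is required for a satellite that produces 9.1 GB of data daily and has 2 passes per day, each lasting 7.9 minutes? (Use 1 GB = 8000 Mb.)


total contact time = 2 * 7.9 * 60 = 948.0000 s
data = 9.1 GB = 72800.0000 Mb
rate = 72800.0000 / 948.0000 = 76.7932 Mbps

76.7932 Mbps


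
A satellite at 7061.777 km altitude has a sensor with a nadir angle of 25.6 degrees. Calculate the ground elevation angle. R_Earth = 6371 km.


r = R_E + alt = 13432.7770 km
Law of sines in the satellite / Earth-center / ground-point triangle:
  sin(nadir)/R_E = sin(90 + el)/r  =>  cos(el) = (r/R_E)*sin(nadir)
cos(el) = (13432.7770 / 6371.0000) * sin(25.6 deg) = 0.9110205
el = arccos(0.9110205) = 24.3532 deg
(Earth-central angle = 90 - nadir - el = 40.0468 deg)

24.3532 degrees


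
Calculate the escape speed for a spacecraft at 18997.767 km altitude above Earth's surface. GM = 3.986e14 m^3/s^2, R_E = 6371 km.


r = 6371.0 + 18997.767 = 25368.7670 km = 2.5368767e+07 m
v_esc = sqrt(2*mu/r) = sqrt(2*3.986e14 / 2.5368767e+07)
v_esc = 5605.7531 m/s = 5.6058 km/s

5.6058 km/s


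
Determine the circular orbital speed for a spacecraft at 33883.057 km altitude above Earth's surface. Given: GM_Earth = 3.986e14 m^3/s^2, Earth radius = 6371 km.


r = R_E + alt = 6371.0 + 33883.057 = 40254.0570 km = 4.0254057e+07 m
v = sqrt(mu/r) = sqrt(3.986e14 / 4.0254057e+07) = 3146.7614 m/s = 3.1468 km/s

3.1468 km/s


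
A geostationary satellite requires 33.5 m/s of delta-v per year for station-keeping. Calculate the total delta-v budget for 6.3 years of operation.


dV = rate * years = 33.5 * 6.3
dV = 211.0500 m/s

211.0500 m/s


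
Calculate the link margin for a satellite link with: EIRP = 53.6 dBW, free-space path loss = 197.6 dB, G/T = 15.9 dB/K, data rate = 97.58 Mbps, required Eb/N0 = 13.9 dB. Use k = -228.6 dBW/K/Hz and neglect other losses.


C/N0 = EIRP - FSPL + G/T - k = 53.6 - 197.6 + 15.9 - (-228.6)
C/N0 = 100.5000 dB-Hz
R_b = 97.58 Mbps = 9.758e+07 bps -> 10*log10(R_b) = 79.8936 dB-Hz
Eb/N0 = C/N0 - 10*log10(R_b) = 100.5000 - 79.8936 = 20.6064 dB
Margin = Eb/N0 - Eb/N0_req = 20.6064 - 13.9 = 6.7064 dB (link closes)

6.7064 dB


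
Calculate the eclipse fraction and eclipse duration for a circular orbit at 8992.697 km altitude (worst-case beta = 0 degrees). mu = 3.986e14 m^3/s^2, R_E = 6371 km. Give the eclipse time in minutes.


r = 15363.6970 km
T = 315.8665 min
Eclipse fraction = arcsin(R_E/r)/pi = arcsin(6371.0000/15363.6970)/pi
= arcsin(0.4146788)/pi = 0.1361061
Eclipse duration = 0.1361061 * 315.8665 = 42.9913 min

42.9913 minutes


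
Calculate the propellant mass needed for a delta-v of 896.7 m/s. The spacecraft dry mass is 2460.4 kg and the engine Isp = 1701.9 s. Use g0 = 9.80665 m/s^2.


ve = Isp * g0 = 1701.9 * 9.80665 = 16689.937635 m/s
mass ratio = exp(dv/ve) = exp(896.7/16689.937635) = 1.05519648
m_prop = m_dry * (mr - 1) = 2460.4 * (1.05519648 - 1)
m_prop = 135.8054 kg

135.8054 kg


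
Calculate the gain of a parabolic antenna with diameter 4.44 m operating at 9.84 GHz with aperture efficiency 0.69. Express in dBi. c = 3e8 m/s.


lambda = c/f = 3e8 / 9.84e+09 = 0.0304878 m
G = eta*(pi*D/lambda)^2 = 0.69*(pi*4.44/0.0304878)^2
G = 144431.6803 (linear)
G = 10*log10(144431.6803) = 51.5966 dBi

51.5966 dBi


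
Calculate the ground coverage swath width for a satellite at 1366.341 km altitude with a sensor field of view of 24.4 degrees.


FOV = 24.4 deg = 0.4258603 rad
swath = 2 * alt * tan(FOV/2) = 2 * 1366.341 * tan(0.2129302)
swath = 2 * 1366.341 * 0.2162077
swath = 590.8268 km

590.8268 km


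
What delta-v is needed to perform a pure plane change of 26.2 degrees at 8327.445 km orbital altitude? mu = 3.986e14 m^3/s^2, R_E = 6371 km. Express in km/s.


r = 14698.4450 km = 1.4698445e+07 m
V = sqrt(mu/r) = 5207.5440 m/s
di = 26.2 deg = 0.4572763 rad
dV = 2*V*sin(di/2) = 2*5207.5440*sin(0.2286381)
dV = 2360.5933 m/s = 2.3606 km/s

2.3606 km/s


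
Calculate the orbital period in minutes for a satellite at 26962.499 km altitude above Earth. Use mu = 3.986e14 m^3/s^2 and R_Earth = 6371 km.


r = 33333.4990 km = 3.3333499e+07 m
T = 2*pi*sqrt(r^3/mu) = 2*pi*sqrt(3.7037589e+22 / 3.986e14)
T = 60566.5138 s = 1009.4419 min

1009.4419 minutes


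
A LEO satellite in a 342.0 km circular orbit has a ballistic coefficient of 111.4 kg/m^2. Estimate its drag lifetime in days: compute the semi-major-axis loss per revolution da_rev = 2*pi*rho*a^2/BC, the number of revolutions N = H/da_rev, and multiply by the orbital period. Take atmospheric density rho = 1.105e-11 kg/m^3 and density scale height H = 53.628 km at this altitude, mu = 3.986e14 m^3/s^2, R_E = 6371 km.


a = R_E + alt = 6713.0000 km = 6.713e+06 m
da_rev = 2*pi*rho*a^2/BC = 2*pi*1.105e-11*(6.713e+06)^2/111.4 = 28.086023 m per revolution
N = H/da_rev = 53628.0000 m / 28.086023 m = 1909.4195 revolutions
P = 2*pi*sqrt(a^3/mu) = 5473.7655 s
lifetime = N*P = 1909.4195 * 5473.7655 = 1.0451715e+07 s = 120.9689 days

120.9689 days


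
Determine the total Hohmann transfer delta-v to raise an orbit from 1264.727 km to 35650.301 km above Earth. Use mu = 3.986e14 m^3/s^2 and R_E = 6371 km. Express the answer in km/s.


r1 = 7635.7270 km = 7.635727e+06 m
r2 = 42021.3010 km = 4.2021301e+07 m
dv1 = sqrt(mu/r1)*(sqrt(2*r2/(r1+r2)) - 1) = 2174.3653 m/s
dv2 = sqrt(mu/r2)*(1 - sqrt(2*r1/(r1+r2))) = 1371.8970 m/s
total dv = |dv1| + |dv2| = 2174.3653 + 1371.8970 = 3546.2623 m/s = 3.5463 km/s

3.5463 km/s


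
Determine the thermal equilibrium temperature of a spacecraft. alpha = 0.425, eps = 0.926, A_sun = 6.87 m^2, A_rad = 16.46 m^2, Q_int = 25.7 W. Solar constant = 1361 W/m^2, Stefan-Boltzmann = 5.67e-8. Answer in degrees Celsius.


Numerator = alpha*S*A_sun + Q_int = 0.425*1361*6.87 + 25.7 = 3999.4797 W
Denominator = eps*sigma*A_rad = 0.926*5.67e-8*16.46 = 8.6421913e-07 W/K^4
T^4 = 4.6278537e+09 K^4
T = 260.8224 K = -12.3276 C

-12.3276 degrees Celsius


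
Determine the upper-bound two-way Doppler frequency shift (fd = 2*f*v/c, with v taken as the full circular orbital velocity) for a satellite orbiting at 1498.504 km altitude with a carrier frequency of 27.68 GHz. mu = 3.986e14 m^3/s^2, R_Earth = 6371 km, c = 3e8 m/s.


r = 7.869504e+06 m
v = sqrt(mu/r) = 7116.9672 m/s (worst-case radial velocity)
f = 27.68 GHz = 2.768e+10 Hz
fd = 2*f*v/c = 2*2.768e+10*7116.9672/3.0e+08
fd = 1.3133177e+06 Hz

1.3133e+06 Hz


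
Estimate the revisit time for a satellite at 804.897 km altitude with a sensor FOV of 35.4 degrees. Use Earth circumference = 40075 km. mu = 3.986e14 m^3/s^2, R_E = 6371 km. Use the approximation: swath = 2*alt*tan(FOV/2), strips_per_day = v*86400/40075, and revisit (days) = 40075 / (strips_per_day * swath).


swath = 2*804.897*tan(0.3089233) = 513.7508 km
v = sqrt(mu/r) = 7452.9902 m/s = 7.4530 km/s
strips/day = v*86400/40075 = 7.4530*86400/40075 = 16.0683
coverage/day = strips * swath = 16.0683 * 513.7508 = 8255.1177 km
revisit = 40075 / 8255.1177 = 4.8546 days

4.8546 days


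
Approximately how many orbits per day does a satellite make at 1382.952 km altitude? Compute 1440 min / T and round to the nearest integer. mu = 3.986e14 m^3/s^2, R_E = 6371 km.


r = 7.753952e+06 m
T = 2*pi*sqrt(r^3/mu) = 6795.1005 s = 113.2517 min
revs/day = 1440 / 113.2517 = 12.7150
Rounded: 13 revolutions per day

13 revolutions per day


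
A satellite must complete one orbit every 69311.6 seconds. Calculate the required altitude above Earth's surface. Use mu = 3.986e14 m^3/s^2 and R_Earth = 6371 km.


T = 69311.6 s
r = (mu*T^2/(4*pi^2))^(1/3) = (3.986e14 * 69311.6^2 / (4*pi^2))^(1/3)
r = 3.6469499e+07 m = 36469.4994 km
alt = r - R_E = 36469.4994 - 6371 = 30098.4994 km

30098.4994 km


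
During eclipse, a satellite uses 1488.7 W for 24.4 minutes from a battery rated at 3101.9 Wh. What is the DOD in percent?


E_used = P * t / 60 = 1488.7 * 24.4 / 60 = 605.4047 Wh
DOD = E_used / E_total * 100 = 605.4047 / 3101.9 * 100
DOD = 19.5172 %

19.5172 %


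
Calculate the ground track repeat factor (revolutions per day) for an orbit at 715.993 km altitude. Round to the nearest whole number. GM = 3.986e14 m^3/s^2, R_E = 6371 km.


r = 7.086993e+06 m
T = 2*pi*sqrt(r^3/mu) = 5937.5083 s = 98.9585 min
revs/day = 1440 / 98.9585 = 14.5516
Rounded: 15 revolutions per day

15 revolutions per day


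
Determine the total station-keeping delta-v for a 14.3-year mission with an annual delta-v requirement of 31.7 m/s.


dV = rate * years = 31.7 * 14.3
dV = 453.3100 m/s

453.3100 m/s


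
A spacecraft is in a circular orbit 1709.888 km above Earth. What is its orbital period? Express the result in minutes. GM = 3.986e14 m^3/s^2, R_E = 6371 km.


r = 8080.8880 km = 8.080888e+06 m
T = 2*pi*sqrt(r^3/mu) = 2*pi*sqrt(5.2768805e+20 / 3.986e14)
T = 7229.3600 s = 120.4893 min

120.4893 minutes


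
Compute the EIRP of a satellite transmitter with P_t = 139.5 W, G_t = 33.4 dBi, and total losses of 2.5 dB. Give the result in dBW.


Pt = 139.5 W = 21.4457 dBW
EIRP = Pt_dBW + Gt - losses = 21.4457 + 33.4 - 2.5 = 52.3457 dBW

52.3457 dBW


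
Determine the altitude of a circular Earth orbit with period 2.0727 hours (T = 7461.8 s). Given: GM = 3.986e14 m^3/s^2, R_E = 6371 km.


T = 7461.8 s
r = (mu*T^2/(4*pi^2))^(1/3) = (3.986e14 * 7461.8^2 / (4*pi^2))^(1/3)
r = 8.2531852e+06 m = 8253.1852 km
alt = r - R_E = 8253.1852 - 6371 = 1882.1852 km

1882.1852 km


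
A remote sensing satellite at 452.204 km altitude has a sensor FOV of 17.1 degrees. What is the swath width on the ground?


FOV = 17.1 deg = 0.2984513 rad
swath = 2 * alt * tan(FOV/2) = 2 * 452.204 * tan(0.1492257)
swath = 2 * 452.204 * 0.1503433
swath = 135.9717 km

135.9717 km


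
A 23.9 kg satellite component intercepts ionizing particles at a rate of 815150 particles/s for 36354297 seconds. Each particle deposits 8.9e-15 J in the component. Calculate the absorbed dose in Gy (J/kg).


Total energy deposited = rate * time * E_per
  = 815150 * 36354297 * 8.9e-15 = 0.2637444 J
Dose = E_total / mass = 0.2637444 / 23.9
Dose = 0.01103533 Gy

0.0110 Gy


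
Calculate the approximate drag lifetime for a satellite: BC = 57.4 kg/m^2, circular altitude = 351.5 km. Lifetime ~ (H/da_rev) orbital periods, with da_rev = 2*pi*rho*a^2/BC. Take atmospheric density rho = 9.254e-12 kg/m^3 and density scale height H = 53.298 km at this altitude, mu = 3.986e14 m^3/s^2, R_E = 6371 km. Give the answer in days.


a = R_E + alt = 6722.5000 km = 6.7225e+06 m
da_rev = 2*pi*rho*a^2/BC = 2*pi*9.254e-12*(6.7225e+06)^2/57.4 = 45.778240 m per revolution
N = H/da_rev = 53298.0000 m / 45.778240 m = 1164.2649 revolutions
P = 2*pi*sqrt(a^3/mu) = 5485.3891 s
lifetime = N*P = 1164.2649 * 5485.3891 = 6.3864462e+06 s = 73.9172 days

73.9172 days


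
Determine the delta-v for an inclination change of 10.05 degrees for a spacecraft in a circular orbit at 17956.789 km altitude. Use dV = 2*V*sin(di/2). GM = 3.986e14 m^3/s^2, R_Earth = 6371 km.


r = 24327.7890 km = 2.4327789e+07 m
V = sqrt(mu/r) = 4047.7840 m/s
di = 10.05 deg = 0.1754056 rad
dV = 2*V*sin(di/2) = 2*4047.7840*sin(0.08770279)
dV = 709.0941 m/s = 0.7090941 km/s

0.7091 km/s


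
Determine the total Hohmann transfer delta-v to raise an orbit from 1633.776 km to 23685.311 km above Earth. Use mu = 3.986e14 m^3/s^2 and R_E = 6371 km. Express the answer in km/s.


r1 = 8004.7760 km = 8.004776e+06 m
r2 = 30056.3110 km = 3.0056311e+07 m
dv1 = sqrt(mu/r1)*(sqrt(2*r2/(r1+r2)) - 1) = 1811.6402 m/s
dv2 = sqrt(mu/r2)*(1 - sqrt(2*r1/(r1+r2))) = 1279.8355 m/s
total dv = |dv1| + |dv2| = 1811.6402 + 1279.8355 = 3091.4757 m/s = 3.0915 km/s

3.0915 km/s


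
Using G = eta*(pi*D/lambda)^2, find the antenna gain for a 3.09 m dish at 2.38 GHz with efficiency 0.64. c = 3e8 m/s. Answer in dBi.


lambda = c/f = 3e8 / 2.38e+09 = 0.1260504 m
G = eta*(pi*D/lambda)^2 = 0.64*(pi*3.09/0.1260504)^2
G = 3795.8416 (linear)
G = 10*log10(3795.8416) = 35.7931 dBi

35.7931 dBi


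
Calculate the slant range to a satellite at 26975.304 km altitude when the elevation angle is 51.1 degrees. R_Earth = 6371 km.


h = 26975.304 km, el = 51.1 deg
d = -R_E*sin(el) + sqrt((R_E*sin(el))^2 + 2*R_E*h + h^2)
d = -6371.0000*sin(0.8918632) + sqrt((6371.0000*0.7782431)^2 + 2*6371.0000*26975.304 + 26975.304^2)
d = 28147.2500 km

28147.2500 km


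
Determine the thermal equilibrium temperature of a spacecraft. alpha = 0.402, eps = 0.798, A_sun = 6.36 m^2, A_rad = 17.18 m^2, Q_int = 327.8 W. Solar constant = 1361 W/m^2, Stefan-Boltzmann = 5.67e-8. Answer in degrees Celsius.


Numerator = alpha*S*A_sun + Q_int = 0.402*1361*6.36 + 327.8 = 3807.4959 W
Denominator = eps*sigma*A_rad = 0.798*5.67e-8*17.18 = 7.7733659e-07 W/K^4
T^4 = 4.8981303e+09 K^4
T = 264.5499 K = -8.6001 C

-8.6001 degrees Celsius


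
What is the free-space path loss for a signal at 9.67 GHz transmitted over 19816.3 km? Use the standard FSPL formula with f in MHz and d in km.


f = 9.67 GHz = 9670.0000 MHz
d = 19816.3 km
FSPL = 32.44 + 20*log10(9670.0000) + 20*log10(19816.3)
FSPL = 32.44 + 79.7085 + 85.9405
FSPL = 198.0890 dB

198.0890 dB


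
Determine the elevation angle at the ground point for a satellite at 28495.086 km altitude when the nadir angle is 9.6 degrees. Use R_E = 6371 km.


r = R_E + alt = 34866.0860 km
Law of sines in the satellite / Earth-center / ground-point triangle:
  sin(nadir)/R_E = sin(90 + el)/r  =>  cos(el) = (r/R_E)*sin(nadir)
cos(el) = (34866.0860 / 6371.0000) * sin(9.6 deg) = 0.9126626
el = arccos(0.9126626) = 24.1241 deg
(Earth-central angle = 90 - nadir - el = 56.2759 deg)

24.1241 degrees


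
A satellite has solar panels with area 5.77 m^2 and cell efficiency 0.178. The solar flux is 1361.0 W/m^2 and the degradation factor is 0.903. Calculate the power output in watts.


P = area * eta * S * degradation
P = 5.77 * 0.178 * 1361.0 * 0.903
P = 1262.2393 W

1262.2393 W


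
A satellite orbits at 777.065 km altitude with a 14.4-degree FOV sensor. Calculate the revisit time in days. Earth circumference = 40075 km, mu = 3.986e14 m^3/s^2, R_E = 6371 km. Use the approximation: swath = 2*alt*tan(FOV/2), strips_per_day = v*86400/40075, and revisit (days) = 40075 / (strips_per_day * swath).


swath = 2*777.065*tan(0.1256637) = 196.3323 km
v = sqrt(mu/r) = 7467.4857 m/s = 7.4675 km/s
strips/day = v*86400/40075 = 7.4675*86400/40075 = 16.0996
coverage/day = strips * swath = 16.0996 * 196.3323 = 3160.8677 km
revisit = 40075 / 3160.8677 = 12.6785 days

12.6785 days


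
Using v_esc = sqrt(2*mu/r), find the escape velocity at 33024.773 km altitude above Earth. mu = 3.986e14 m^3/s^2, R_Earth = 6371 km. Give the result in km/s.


r = 6371.0 + 33024.773 = 39395.7730 km = 3.9395773e+07 m
v_esc = sqrt(2*mu/r) = sqrt(2*3.986e14 / 3.9395773e+07)
v_esc = 4498.4079 m/s = 4.4984 km/s

4.4984 km/s


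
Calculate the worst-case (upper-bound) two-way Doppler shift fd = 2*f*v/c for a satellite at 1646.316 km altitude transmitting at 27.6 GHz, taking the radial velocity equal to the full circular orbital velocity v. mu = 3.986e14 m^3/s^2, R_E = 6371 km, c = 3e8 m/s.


r = 8.017316e+06 m
v = sqrt(mu/r) = 7051.0557 m/s (worst-case radial velocity)
f = 27.6 GHz = 2.76e+10 Hz
fd = 2*f*v/c = 2*2.76e+10*7051.0557/3.0e+08
fd = 1.2973943e+06 Hz

1.2974e+06 Hz


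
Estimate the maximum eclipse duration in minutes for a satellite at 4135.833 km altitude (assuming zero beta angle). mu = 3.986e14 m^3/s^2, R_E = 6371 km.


r = 10506.8330 km
T = 178.6355 min
Eclipse fraction = arcsin(R_E/r)/pi = arcsin(6371.0000/10506.8330)/pi
= arcsin(0.6063673)/pi = 0.2073739
Eclipse duration = 0.2073739 * 178.6355 = 37.0443 min

37.0443 minutes


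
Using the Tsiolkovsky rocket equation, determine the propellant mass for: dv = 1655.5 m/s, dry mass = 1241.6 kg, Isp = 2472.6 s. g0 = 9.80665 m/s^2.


ve = Isp * g0 = 2472.6 * 9.80665 = 24247.922790 m/s
mass ratio = exp(dv/ve) = exp(1655.5/24247.922790) = 1.07065851
m_prop = m_dry * (mr - 1) = 1241.6 * (1.07065851 - 1)
m_prop = 87.7296 kg

87.7296 kg


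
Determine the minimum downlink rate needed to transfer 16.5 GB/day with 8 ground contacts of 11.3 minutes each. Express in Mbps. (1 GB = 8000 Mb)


total contact time = 8 * 11.3 * 60 = 5424.0000 s
data = 16.5 GB = 132000.0000 Mb
rate = 132000.0000 / 5424.0000 = 24.3363 Mbps

24.3363 Mbps


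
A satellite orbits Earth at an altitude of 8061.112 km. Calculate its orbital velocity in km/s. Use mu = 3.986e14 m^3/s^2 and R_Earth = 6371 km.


r = R_E + alt = 6371.0 + 8061.112 = 14432.1120 km = 1.4432112e+07 m
v = sqrt(mu/r) = sqrt(3.986e14 / 1.4432112e+07) = 5255.3749 m/s = 5.2554 km/s

5.2554 km/s


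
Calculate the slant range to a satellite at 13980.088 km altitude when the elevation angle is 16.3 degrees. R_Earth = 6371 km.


h = 13980.088 km, el = 16.3 deg
d = -R_E*sin(el) + sqrt((R_E*sin(el))^2 + 2*R_E*h + h^2)
d = -6371.0000*sin(0.2844887) + sqrt((6371.0000*0.2806667)^2 + 2*6371.0000*13980.088 + 13980.088^2)
d = 17622.5535 km

17622.5535 km


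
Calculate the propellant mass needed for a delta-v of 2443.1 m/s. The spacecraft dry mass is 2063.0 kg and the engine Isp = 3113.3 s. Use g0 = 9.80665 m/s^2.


ve = Isp * g0 = 3113.3 * 9.80665 = 30531.043445 m/s
mass ratio = exp(dv/ve) = exp(2443.1/30531.043445) = 1.08330894
m_prop = m_dry * (mr - 1) = 2063.0 * (1.08330894 - 1)
m_prop = 171.8663 kg

171.8663 kg


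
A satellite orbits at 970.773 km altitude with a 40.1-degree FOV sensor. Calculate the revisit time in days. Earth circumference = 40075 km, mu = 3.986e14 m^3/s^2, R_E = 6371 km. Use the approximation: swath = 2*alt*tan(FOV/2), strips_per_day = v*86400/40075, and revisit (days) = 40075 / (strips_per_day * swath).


swath = 2*970.773*tan(0.3499385) = 708.5843 km
v = sqrt(mu/r) = 7368.3148 m/s = 7.3683 km/s
strips/day = v*86400/40075 = 7.3683*86400/40075 = 15.8858
coverage/day = strips * swath = 15.8858 * 708.5843 = 11256.4107 km
revisit = 40075 / 11256.4107 = 3.5602 days

3.5602 days


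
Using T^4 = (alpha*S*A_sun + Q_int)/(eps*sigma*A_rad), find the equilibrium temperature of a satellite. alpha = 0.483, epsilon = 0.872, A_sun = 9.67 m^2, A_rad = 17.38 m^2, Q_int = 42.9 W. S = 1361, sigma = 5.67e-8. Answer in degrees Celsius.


Numerator = alpha*S*A_sun + Q_int = 0.483*1361*9.67 + 42.9 = 6399.6002 W
Denominator = eps*sigma*A_rad = 0.872*5.67e-8*17.38 = 8.5930891e-07 W/K^4
T^4 = 7.4473802e+09 K^4
T = 293.7656 K = 20.6156 C

20.6156 degrees Celsius


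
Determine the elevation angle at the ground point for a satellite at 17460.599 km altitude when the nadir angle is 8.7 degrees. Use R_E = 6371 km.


r = R_E + alt = 23831.5990 km
Law of sines in the satellite / Earth-center / ground-point triangle:
  sin(nadir)/R_E = sin(90 + el)/r  =>  cos(el) = (r/R_E)*sin(nadir)
cos(el) = (23831.5990 / 6371.0000) * sin(8.7 deg) = 0.5658118
el = arccos(0.5658118) = 55.5413 deg
(Earth-central angle = 90 - nadir - el = 25.7587 deg)

55.5413 degrees


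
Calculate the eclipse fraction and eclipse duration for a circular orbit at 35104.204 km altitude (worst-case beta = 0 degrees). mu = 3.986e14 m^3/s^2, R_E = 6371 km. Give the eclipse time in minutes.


r = 41475.2040 km
T = 1401.0149 min
Eclipse fraction = arcsin(R_E/r)/pi = arcsin(6371.0000/41475.2040)/pi
= arcsin(0.1536099)/pi = 0.0490899
Eclipse duration = 0.0490899 * 1401.0149 = 68.7757 min

68.7757 minutes


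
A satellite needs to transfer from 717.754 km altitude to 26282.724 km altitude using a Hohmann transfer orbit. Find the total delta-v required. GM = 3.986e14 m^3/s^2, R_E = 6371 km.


r1 = 7088.7540 km = 7.088754e+06 m
r2 = 32653.7240 km = 3.2653724e+07 m
dv1 = sqrt(mu/r1)*(sqrt(2*r2/(r1+r2)) - 1) = 2113.8666 m/s
dv2 = sqrt(mu/r2)*(1 - sqrt(2*r1/(r1+r2))) = 1407.0633 m/s
total dv = |dv1| + |dv2| = 2113.8666 + 1407.0633 = 3520.9299 m/s = 3.5209 km/s

3.5209 km/s


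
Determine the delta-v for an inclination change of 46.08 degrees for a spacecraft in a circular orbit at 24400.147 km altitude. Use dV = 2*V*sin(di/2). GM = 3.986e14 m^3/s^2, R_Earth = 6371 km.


r = 30771.1470 km = 3.0771147e+07 m
V = sqrt(mu/r) = 3599.1240 m/s
di = 46.08 deg = 0.8042477 rad
dV = 2*V*sin(di/2) = 2*3599.1240*sin(0.4021239)
dV = 2817.2047 m/s = 2.8172 km/s

2.8172 km/s


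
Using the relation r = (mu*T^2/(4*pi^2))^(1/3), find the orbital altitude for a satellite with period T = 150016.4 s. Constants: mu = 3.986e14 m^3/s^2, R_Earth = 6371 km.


T = 150016.4 s
r = (mu*T^2/(4*pi^2))^(1/3) = (3.986e14 * 150016.4^2 / (4*pi^2))^(1/3)
r = 6.10218e+07 m = 61021.7997 km
alt = r - R_E = 61021.7997 - 6371 = 54650.7997 km

54650.7997 km


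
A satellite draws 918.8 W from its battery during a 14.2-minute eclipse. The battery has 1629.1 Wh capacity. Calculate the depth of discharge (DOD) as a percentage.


E_used = P * t / 60 = 918.8 * 14.2 / 60 = 217.4493 Wh
DOD = E_used / E_total * 100 = 217.4493 / 1629.1 * 100
DOD = 13.3478 %

13.3478 %


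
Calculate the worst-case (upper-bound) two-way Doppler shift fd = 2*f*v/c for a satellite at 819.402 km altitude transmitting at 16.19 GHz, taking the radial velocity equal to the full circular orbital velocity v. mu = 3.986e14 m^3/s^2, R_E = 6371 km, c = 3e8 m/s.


r = 7.190402e+06 m
v = sqrt(mu/r) = 7445.4690 m/s (worst-case radial velocity)
f = 16.19 GHz = 1.619e+10 Hz
fd = 2*f*v/c = 2*1.619e+10*7445.4690/3.0e+08
fd = 803614.2905 Hz

803614.2905 Hz


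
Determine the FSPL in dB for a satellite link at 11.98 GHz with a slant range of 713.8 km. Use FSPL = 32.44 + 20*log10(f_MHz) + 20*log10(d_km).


f = 11.98 GHz = 11980.0000 MHz
d = 713.8 km
FSPL = 32.44 + 20*log10(11980.0000) + 20*log10(713.8)
FSPL = 32.44 + 81.5691 + 57.0715
FSPL = 171.0807 dB

171.0807 dB


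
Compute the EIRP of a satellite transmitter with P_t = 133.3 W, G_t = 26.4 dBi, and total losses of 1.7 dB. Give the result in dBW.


Pt = 133.3 W = 21.2483 dBW
EIRP = Pt_dBW + Gt - losses = 21.2483 + 26.4 - 1.7 = 45.9483 dBW

45.9483 dBW


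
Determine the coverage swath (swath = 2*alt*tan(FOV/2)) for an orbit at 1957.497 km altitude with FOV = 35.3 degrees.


FOV = 35.3 deg = 0.6161012 rad
swath = 2 * alt * tan(FOV/2) = 2 * 1957.497 * tan(0.3080506)
swath = 2 * 1957.497 * 0.3181794
swath = 1245.6706 km

1245.6706 km


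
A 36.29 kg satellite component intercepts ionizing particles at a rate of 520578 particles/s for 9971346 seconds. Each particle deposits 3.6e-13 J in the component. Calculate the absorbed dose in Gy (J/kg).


Total energy deposited = rate * time * E_per
  = 520578 * 9971346 * 3.6e-13 = 1.8687 J
Dose = E_total / mass = 1.8687 / 36.29
Dose = 0.05149382 Gy

0.0515 Gy


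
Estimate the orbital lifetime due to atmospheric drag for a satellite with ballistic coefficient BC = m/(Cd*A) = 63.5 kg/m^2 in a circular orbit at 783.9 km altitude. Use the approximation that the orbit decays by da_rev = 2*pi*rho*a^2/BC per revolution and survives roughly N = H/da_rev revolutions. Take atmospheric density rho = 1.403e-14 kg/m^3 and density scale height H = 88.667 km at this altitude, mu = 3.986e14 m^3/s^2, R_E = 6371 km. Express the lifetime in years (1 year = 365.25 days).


a = R_E + alt = 7154.9000 km = 7.1549e+06 m
da_rev = 2*pi*rho*a^2/BC = 2*pi*1.403e-14*(7.1549e+06)^2/63.5 = 0.0710674857 m per revolution
N = H/da_rev = 88667.0000 m / 0.0710674857 m = 1.2476451e+06 revolutions
P = 2*pi*sqrt(a^3/mu) = 6023.0515 s
lifetime = N*P = 1.2476451e+06 * 6023.0515 = 7.5146306e+09 s = 86974.8914 days
years = 86974.8914 / 365.25 = 238.1243 years

238.1243 years


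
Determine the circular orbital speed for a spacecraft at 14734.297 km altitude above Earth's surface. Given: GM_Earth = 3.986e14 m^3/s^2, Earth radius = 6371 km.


r = R_E + alt = 6371.0 + 14734.297 = 21105.2970 km = 2.1105297e+07 m
v = sqrt(mu/r) = sqrt(3.986e14 / 2.1105297e+07) = 4345.8318 m/s = 4.3458 km/s

4.3458 km/s


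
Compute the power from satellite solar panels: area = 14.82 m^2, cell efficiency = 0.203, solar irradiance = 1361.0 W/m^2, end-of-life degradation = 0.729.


P = area * eta * S * degradation
P = 14.82 * 0.203 * 1361.0 * 0.729
P = 2984.9007 W

2984.9007 W


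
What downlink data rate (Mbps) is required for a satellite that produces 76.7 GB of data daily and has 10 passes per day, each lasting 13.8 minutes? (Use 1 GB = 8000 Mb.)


total contact time = 10 * 13.8 * 60 = 8280.0000 s
data = 76.7 GB = 613600.0000 Mb
rate = 613600.0000 / 8280.0000 = 74.1063 Mbps

74.1063 Mbps


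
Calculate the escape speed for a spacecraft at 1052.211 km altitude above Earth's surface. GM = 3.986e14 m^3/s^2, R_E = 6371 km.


r = 6371.0 + 1052.211 = 7423.2110 km = 7.423211e+06 m
v_esc = sqrt(2*mu/r) = sqrt(2*3.986e14 / 7.423211e+06)
v_esc = 10363.0536 m/s = 10.3631 km/s

10.3631 km/s


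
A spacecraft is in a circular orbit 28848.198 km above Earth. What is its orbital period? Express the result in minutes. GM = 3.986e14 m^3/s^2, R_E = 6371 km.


r = 35219.1980 km = 3.5219198e+07 m
T = 2*pi*sqrt(r^3/mu) = 2*pi*sqrt(4.3685608e+22 / 3.986e14)
T = 65777.9621 s = 1096.2994 min

1096.2994 minutes


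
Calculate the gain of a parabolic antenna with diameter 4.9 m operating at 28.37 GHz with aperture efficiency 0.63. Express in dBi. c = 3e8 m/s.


lambda = c/f = 3e8 / 2.837e+10 = 0.01057455 m
G = eta*(pi*D/lambda)^2 = 0.63*(pi*4.9/0.01057455)^2
G = 1.3350841e+06 (linear)
G = 10*log10(1.3350841e+06) = 61.2551 dBi

61.2551 dBi


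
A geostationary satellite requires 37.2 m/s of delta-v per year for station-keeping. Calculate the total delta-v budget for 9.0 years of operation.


dV = rate * years = 37.2 * 9.0
dV = 334.8000 m/s

334.8000 m/s


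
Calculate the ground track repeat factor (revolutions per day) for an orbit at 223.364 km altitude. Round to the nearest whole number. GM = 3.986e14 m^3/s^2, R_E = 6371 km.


r = 6.594364e+06 m
T = 2*pi*sqrt(r^3/mu) = 5329.3052 s = 88.8218 min
revs/day = 1440 / 88.8218 = 16.2122
Rounded: 16 revolutions per day

16 revolutions per day


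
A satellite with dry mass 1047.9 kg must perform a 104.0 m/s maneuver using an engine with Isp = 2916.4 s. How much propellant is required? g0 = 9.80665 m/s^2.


ve = Isp * g0 = 2916.4 * 9.80665 = 28600.114060 m/s
mass ratio = exp(dv/ve) = exp(104.0/28600.114060) = 1.00364297
m_prop = m_dry * (mr - 1) = 1047.9 * (1.00364297 - 1)
m_prop = 3.8175 kg

3.8175 kg


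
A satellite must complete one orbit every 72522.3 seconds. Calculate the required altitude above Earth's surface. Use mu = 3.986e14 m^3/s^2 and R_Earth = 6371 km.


T = 72522.3 s
r = (mu*T^2/(4*pi^2))^(1/3) = (3.986e14 * 72522.3^2 / (4*pi^2))^(1/3)
r = 3.7587222e+07 m = 37587.2222 km
alt = r - R_E = 37587.2222 - 6371 = 31216.2222 km

31216.2222 km


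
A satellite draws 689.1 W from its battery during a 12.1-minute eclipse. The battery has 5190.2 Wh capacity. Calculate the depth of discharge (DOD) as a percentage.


E_used = P * t / 60 = 689.1 * 12.1 / 60 = 138.9685 Wh
DOD = E_used / E_total * 100 = 138.9685 / 5190.2 * 100
DOD = 2.6775 %

2.6775 %


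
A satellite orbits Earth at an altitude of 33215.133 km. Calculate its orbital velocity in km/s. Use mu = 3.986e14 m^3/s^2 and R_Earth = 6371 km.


r = R_E + alt = 6371.0 + 33215.133 = 39586.1330 km = 3.9586133e+07 m
v = sqrt(mu/r) = sqrt(3.986e14 / 3.9586133e+07) = 3173.1975 m/s = 3.1732 km/s

3.1732 km/s


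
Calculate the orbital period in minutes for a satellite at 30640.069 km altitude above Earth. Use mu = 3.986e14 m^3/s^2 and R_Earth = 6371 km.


r = 37011.0690 km = 3.7011069e+07 m
T = 2*pi*sqrt(r^3/mu) = 2*pi*sqrt(5.0698474e+22 / 3.986e14)
T = 70861.2265 s = 1181.0204 min

1181.0204 minutes


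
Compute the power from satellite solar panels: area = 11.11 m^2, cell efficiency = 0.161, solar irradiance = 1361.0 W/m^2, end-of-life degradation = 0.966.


P = area * eta * S * degradation
P = 11.11 * 0.161 * 1361.0 * 0.966
P = 2351.6635 W

2351.6635 W


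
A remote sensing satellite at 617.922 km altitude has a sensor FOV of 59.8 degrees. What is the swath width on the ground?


FOV = 59.8 deg = 1.0437 rad
swath = 2 * alt * tan(FOV/2) = 2 * 617.922 * tan(0.5218534)
swath = 2 * 617.922 * 0.5750255
swath = 710.6418 km

710.6418 km


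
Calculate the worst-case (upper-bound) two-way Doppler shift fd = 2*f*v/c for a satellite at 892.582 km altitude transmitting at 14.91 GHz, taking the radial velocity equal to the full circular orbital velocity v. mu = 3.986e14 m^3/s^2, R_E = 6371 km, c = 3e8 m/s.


r = 7.263582e+06 m
v = sqrt(mu/r) = 7407.8678 m/s (worst-case radial velocity)
f = 14.91 GHz = 1.491e+10 Hz
fd = 2*f*v/c = 2*1.491e+10*7407.8678/3.0e+08
fd = 736342.0626 Hz

736342.0626 Hz


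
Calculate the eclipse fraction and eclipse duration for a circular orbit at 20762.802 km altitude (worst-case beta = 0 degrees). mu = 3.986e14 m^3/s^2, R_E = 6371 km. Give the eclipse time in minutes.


r = 27133.8020 km
T = 741.3545 min
Eclipse fraction = arcsin(R_E/r)/pi = arcsin(6371.0000/27133.8020)/pi
= arcsin(0.2347994)/pi = 0.07544332
Eclipse duration = 0.07544332 * 741.3545 = 55.9302 min

55.9302 minutes


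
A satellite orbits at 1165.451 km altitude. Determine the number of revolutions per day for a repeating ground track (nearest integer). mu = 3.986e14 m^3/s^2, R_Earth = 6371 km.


r = 7.536451e+06 m
T = 2*pi*sqrt(r^3/mu) = 6511.2076 s = 108.5201 min
revs/day = 1440 / 108.5201 = 13.2694
Rounded: 13 revolutions per day

13 revolutions per day


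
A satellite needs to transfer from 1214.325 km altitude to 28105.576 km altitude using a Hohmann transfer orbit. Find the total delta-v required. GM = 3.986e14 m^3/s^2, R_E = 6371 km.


r1 = 7585.3250 km = 7.585325e+06 m
r2 = 34476.5760 km = 3.4476576e+07 m
dv1 = sqrt(mu/r1)*(sqrt(2*r2/(r1+r2)) - 1) = 2032.3568 m/s
dv2 = sqrt(mu/r2)*(1 - sqrt(2*r1/(r1+r2))) = 1358.1767 m/s
total dv = |dv1| + |dv2| = 2032.3568 + 1358.1767 = 3390.5335 m/s = 3.3905 km/s

3.3905 km/s


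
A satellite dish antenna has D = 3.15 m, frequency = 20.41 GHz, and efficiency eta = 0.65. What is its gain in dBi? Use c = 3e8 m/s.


lambda = c/f = 3e8 / 2.041e+10 = 0.01469868 m
G = eta*(pi*D/lambda)^2 = 0.65*(pi*3.15/0.01469868)^2
G = 294630.5046 (linear)
G = 10*log10(294630.5046) = 54.6928 dBi

54.6928 dBi


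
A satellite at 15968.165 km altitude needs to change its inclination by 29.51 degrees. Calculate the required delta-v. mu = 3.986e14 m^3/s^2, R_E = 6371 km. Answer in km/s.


r = 22339.1650 km = 2.2339165e+07 m
V = sqrt(mu/r) = 4224.1096 m/s
di = 29.51 deg = 0.5150467 rad
dV = 2*V*sin(di/2) = 2*4224.1096*sin(0.2575233)
dV = 2151.6460 m/s = 2.1516 km/s

2.1516 km/s


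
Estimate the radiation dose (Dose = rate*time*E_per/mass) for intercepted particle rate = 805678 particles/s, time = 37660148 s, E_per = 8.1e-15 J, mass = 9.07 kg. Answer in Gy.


Total energy deposited = rate * time * E_per
  = 805678 * 37660148 * 8.1e-15 = 0.2457698 J
Dose = E_total / mass = 0.2457698 / 9.07
Dose = 0.027097 Gy

0.0271 Gy


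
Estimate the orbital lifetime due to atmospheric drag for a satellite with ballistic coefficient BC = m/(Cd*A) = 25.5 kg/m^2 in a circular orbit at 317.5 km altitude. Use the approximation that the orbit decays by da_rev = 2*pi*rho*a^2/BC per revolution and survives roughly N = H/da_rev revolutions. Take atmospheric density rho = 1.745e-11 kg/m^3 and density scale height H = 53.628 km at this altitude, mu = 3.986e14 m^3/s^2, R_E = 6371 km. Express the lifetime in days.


a = R_E + alt = 6688.5000 km = 6.6885e+06 m
da_rev = 2*pi*rho*a^2/BC = 2*pi*1.745e-11*(6.6885e+06)^2/25.5 = 192.350173 m per revolution
N = H/da_rev = 53628.0000 m / 192.350173 m = 278.8040 revolutions
P = 2*pi*sqrt(a^3/mu) = 5443.8270 s
lifetime = N*P = 278.8040 * 5443.8270 = 1.5177608e+06 s = 17.5667 days

17.5667 days


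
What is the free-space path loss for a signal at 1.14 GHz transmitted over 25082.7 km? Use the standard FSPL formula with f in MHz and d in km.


f = 1.14 GHz = 1140.0000 MHz
d = 25082.7 km
FSPL = 32.44 + 20*log10(1140.0000) + 20*log10(25082.7)
FSPL = 32.44 + 61.1381 + 87.9875
FSPL = 181.5656 dB

181.5656 dB


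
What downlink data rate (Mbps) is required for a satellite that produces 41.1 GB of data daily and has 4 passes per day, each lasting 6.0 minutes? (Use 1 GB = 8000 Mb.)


total contact time = 4 * 6.0 * 60 = 1440.0000 s
data = 41.1 GB = 328800.0000 Mb
rate = 328800.0000 / 1440.0000 = 228.3333 Mbps

228.3333 Mbps


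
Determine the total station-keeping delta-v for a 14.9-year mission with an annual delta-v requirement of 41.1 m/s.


dV = rate * years = 41.1 * 14.9
dV = 612.3900 m/s

612.3900 m/s


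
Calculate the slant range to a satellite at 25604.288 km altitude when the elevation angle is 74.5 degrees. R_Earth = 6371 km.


h = 25604.288 km, el = 74.5 deg
d = -R_E*sin(el) + sqrt((R_E*sin(el))^2 + 2*R_E*h + h^2)
d = -6371.0000*sin(1.3003) + sqrt((6371.0000*0.9636305)^2 + 2*6371.0000*25604.288 + 25604.288^2)
d = 25790.6380 km

25790.6380 km


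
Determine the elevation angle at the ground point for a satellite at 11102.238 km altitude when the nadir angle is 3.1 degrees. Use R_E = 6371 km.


r = R_E + alt = 17473.2380 km
Law of sines in the satellite / Earth-center / ground-point triangle:
  sin(nadir)/R_E = sin(90 + el)/r  =>  cos(el) = (r/R_E)*sin(nadir)
cos(el) = (17473.2380 / 6371.0000) * sin(3.1 deg) = 0.1483177
el = arccos(0.1483177) = 81.4706 deg
(Earth-central angle = 90 - nadir - el = 5.4294 deg)

81.4706 degrees


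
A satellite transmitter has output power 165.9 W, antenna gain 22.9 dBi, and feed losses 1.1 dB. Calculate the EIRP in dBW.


Pt = 165.9 W = 22.1985 dBW
EIRP = Pt_dBW + Gt - losses = 22.1985 + 22.9 - 1.1 = 43.9985 dBW

43.9985 dBW


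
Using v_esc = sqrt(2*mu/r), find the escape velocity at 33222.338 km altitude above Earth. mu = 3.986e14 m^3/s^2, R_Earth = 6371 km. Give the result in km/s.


r = 6371.0 + 33222.338 = 39593.3380 km = 3.9593338e+07 m
v_esc = sqrt(2*mu/r) = sqrt(2*3.986e14 / 3.9593338e+07)
v_esc = 4487.1706 m/s = 4.4872 km/s

4.4872 km/s


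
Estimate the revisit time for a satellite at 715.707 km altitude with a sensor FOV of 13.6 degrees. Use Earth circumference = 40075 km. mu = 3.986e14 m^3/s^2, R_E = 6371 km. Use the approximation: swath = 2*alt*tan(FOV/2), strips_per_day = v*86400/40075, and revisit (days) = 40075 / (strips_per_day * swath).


swath = 2*715.707*tan(0.1186824) = 170.6858 km
v = sqrt(mu/r) = 7499.7435 m/s = 7.4997 km/s
strips/day = v*86400/40075 = 7.4997*86400/40075 = 16.1691
coverage/day = strips * swath = 16.1691 * 170.6858 = 2759.8404 km
revisit = 40075 / 2759.8404 = 14.5208 days

14.5208 days


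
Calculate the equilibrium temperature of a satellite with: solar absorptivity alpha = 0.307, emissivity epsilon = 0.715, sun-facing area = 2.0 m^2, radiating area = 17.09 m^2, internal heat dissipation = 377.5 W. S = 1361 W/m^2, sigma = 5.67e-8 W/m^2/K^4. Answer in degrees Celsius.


Numerator = alpha*S*A_sun + Q_int = 0.307*1361*2.0 + 377.5 = 1213.1540 W
Denominator = eps*sigma*A_rad = 0.715*5.67e-8*17.09 = 6.9283714e-07 W/K^4
T^4 = 1.7509945e+09 K^4
T = 204.5602 K = -68.5898 C

-68.5898 degrees Celsius
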